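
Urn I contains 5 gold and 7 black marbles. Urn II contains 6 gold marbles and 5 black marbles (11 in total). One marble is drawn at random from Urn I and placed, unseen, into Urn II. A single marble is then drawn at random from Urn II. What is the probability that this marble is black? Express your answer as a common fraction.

Condition on how many of the transferred marbles are black (from Urn I: 7 black of 12; then Urn II has 12 total).
  0 black: C(7,0)C(5,1)/C(12,1) = 5/12; then P = 5/12
  1 black: C(7,1)C(5,0)/C(12,1) = 7/12; then P = 6/12
P(black from Urn II) = 67/144 ≈ 0.4653.

67/144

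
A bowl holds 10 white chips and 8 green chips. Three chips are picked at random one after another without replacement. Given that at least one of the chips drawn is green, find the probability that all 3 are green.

P(all 3 green) = C(8,3)/C(18,3) = 7/102; P(at least one green) = 1 − C(10,3)/C(18,3) = 29/34.
Since 'all 3 green' ⊆ 'at least one green', P(all 3 | at least one) = 7/102 / 29/34 = 7/87 ≈ 0.0805.

7/87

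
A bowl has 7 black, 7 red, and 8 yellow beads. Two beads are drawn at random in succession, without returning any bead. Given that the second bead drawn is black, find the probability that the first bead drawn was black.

P(first=black and the second bead drawn is black) = (7/22)·(6/21) = 1/11.
P(the second bead drawn is black) = Σ over first color = 1/11 + 7/66 + 4/33 = 7/22.
By Bayes, P(first=black | the second bead drawn is black) = 1/11 / 7/22 = 2/7 ≈ 0.2857.

2/7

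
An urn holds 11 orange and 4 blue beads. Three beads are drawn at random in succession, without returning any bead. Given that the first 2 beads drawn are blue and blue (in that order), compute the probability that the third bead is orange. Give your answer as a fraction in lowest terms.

11/13

After removing 2 blue, the urn has 11 orange out of 13 remaining.
P(third is orange | given) = 11/13 ≈ 0.8462.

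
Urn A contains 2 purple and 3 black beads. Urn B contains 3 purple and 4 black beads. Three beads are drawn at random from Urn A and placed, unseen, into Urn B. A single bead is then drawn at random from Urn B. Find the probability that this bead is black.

Condition on how many of the transferred beads are black (from Urn A: 3 black of 5; then Urn B has 10 total).
  1 black: C(3,1)C(2,2)/C(5,3) = 3/10; then P = 5/10
  2 black: C(3,2)C(2,1)/C(5,3) = 3/5; then P = 6/10
  3 black: C(3,3)C(2,0)/C(5,3) = 1/10; then P = 7/10
P(black from Urn B) = 29/50 ≈ 0.5800.

29/50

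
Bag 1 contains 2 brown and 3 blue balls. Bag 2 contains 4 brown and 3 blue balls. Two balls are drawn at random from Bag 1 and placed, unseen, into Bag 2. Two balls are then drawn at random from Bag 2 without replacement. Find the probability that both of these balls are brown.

Condition on how many of the transferred balls are brown (from Bag 1: 2 brown of 5; then Bag 2 has 9 total).
  0 brown: C(2,0)C(3,2)/C(5,2) = 3/10; then P = C(4,2)/C(9,2) = 1/6
  1 brown: C(2,1)C(3,1)/C(5,2) = 3/5; then P = C(5,2)/C(9,2) = 5/18
  2 brown: C(2,2)C(3,0)/C(5,2) = 1/10; then P = C(6,2)/C(9,2) = 5/12
P(both brown) = 31/120 ≈ 0.2583.

31/120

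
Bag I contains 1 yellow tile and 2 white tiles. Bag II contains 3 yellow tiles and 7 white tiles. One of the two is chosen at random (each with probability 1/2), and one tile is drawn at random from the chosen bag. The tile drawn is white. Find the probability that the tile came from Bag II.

P(white | Bag I) = 2/3; P(white | Bag II) = 7/10.
P(white) = 1/2·2/3 + 1/2·7/10 = 41/60.
By Bayes' rule, P(Bag II | white) = 7/20 / 41/60 = 21/41 ≈ 0.5122.

21/41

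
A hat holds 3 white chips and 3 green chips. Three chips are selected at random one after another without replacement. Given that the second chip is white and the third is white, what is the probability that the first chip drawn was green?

P(first=green and the second chip is white and the third is white) = (3/6)·(3/5)·(2/4) = 3/20.
P(E) = Σ over first color = 1/20 + 3/20 = 1/5.
By Bayes, P(first=green | E) = 3/20 / 1/5 = 3/4 ≈ 0.7500.

3/4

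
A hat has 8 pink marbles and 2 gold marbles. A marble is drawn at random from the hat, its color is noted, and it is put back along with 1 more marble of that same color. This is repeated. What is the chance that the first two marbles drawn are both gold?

3/55

After a gold draw the hat holds 3 gold out of 11.
P = (2/10)·(3/11) = 3/55 ≈ 0.0545.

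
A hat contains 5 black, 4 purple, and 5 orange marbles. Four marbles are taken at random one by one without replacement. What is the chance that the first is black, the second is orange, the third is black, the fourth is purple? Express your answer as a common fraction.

50/3003

Multiply the conditional probability of each draw in order, without replacement, so each draw removes one from its color and from the total.
P = (5/14) · (5/13) · (4/12) · (4/11) = 50/3003 ≈ 0.0167.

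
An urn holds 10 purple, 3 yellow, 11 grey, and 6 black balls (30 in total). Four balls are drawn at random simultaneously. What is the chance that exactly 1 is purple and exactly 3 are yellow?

2/5481

Unordered draws without replacement: count favorable combinations over C(30,4).
Favorable = C(10,1) · C(3,3) · C(11,0) · C(6,0) = 10; total = C(30,4) = 27405.
P = 10/27405 = 2/5481 ≈ 0.0004.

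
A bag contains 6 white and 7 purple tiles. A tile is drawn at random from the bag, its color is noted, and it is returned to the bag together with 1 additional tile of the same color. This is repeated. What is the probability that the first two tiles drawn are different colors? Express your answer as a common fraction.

6/13

Either purple then white, or white then purple; after the first draw the total is 14.
P = (7/13)·(6/14) + (6/13)·(7/14) = 6/13 ≈ 0.4615.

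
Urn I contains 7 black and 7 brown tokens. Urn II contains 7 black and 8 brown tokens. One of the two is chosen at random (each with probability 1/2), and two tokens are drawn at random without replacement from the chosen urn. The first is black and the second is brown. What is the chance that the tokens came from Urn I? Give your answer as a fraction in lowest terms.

105/209

P(E | Urn I) = 7/26; P(E | Urn II) = 4/15.
P(E) = 1/2·7/26 + 1/2·4/15 = 209/780.
By Bayes' rule, P(Urn I | E) = 7/52 / 209/780 = 105/209 ≈ 0.5024.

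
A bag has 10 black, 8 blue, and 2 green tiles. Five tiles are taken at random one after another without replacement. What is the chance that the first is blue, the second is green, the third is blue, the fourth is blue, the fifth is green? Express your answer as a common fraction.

Multiply the conditional probability of each draw in order, without replacement, so each draw removes one from its color and from the total.
P = (8/20) · (2/19) · (7/18) · (6/17) · (1/16) = 7/19380 ≈ 0.0004.

7/19380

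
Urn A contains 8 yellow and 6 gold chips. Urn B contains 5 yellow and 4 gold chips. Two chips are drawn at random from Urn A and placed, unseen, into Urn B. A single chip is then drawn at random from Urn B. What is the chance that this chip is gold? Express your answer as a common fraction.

34/77

Condition on how many of the transferred chips are gold (from Urn A: 6 gold of 14; then Urn B has 11 total).
  0 gold: C(6,0)C(8,2)/C(14,2) = 4/13; then P = 4/11
  1 gold: C(6,1)C(8,1)/C(14,2) = 48/91; then P = 5/11
  2 gold: C(6,2)C(8,0)/C(14,2) = 15/91; then P = 6/11
P(gold from Urn B) = 34/77 ≈ 0.4416.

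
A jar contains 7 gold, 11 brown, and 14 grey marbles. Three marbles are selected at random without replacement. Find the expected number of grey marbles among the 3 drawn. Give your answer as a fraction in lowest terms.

21/16

By linearity of expectation, E[X] = Σ P(draw i is grey); by symmetry each draw (even without replacement) has P(grey) = 14/32.
E[X] = 3 · 14/32 = 21/16 ≈ 1.3125.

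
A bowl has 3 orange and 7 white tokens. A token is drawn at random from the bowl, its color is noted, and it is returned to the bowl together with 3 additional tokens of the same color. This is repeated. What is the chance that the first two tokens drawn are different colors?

21/65

Either white then orange, or orange then white; after the first draw the total is 13.
P = (7/10)·(3/13) + (3/10)·(7/13) = 21/65 ≈ 0.3231.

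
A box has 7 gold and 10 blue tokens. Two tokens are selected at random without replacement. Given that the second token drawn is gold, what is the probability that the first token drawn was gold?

P(first=gold and the second token drawn is gold) = (7/17)·(6/16) = 21/136.
P(the second token drawn is gold) = Σ over first color = 21/136 + 35/136 = 7/17.
By Bayes, P(first=gold | the second token drawn is gold) = 21/136 / 7/17 = 3/8 ≈ 0.3750.

3/8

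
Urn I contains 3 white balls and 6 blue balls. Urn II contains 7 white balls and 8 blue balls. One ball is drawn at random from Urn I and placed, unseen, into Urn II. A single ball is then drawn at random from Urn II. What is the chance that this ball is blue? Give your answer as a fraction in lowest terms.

Condition on how many of the transferred balls are blue (from Urn I: 6 blue of 9; then Urn II has 16 total).
  0 blue: C(6,0)C(3,1)/C(9,1) = 1/3; then P = 8/16
  1 blue: C(6,1)C(3,0)/C(9,1) = 2/3; then P = 9/16
P(blue from Urn II) = 13/24 ≈ 0.5417.

13/24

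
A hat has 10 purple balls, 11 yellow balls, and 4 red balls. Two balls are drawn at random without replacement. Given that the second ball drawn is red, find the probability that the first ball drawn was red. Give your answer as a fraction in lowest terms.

P(first=red and the second ball drawn is red) = (4/25)·(3/24) = 1/50.
P(the second ball drawn is red) = Σ over first color = 1/15 + 11/150 + 1/50 = 4/25.
By Bayes, P(first=red | the second ball drawn is red) = 1/50 / 4/25 = 1/8 ≈ 0.1250.

1/8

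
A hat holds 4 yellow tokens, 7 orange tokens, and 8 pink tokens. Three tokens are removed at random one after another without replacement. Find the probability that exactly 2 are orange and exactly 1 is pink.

Unordered draws without replacement: count favorable combinations over C(19,3).
Favorable = C(4,0) · C(7,2) · C(8,1) = 168; total = C(19,3) = 969.
P = 168/969 = 56/323 ≈ 0.1734.

56/323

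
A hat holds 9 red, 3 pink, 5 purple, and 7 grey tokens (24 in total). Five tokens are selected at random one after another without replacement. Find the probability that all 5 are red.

Unordered draws without replacement: count favorable combinations over C(24,5).
Favorable = C(9,5) · C(3,0) · C(5,0) · C(7,0) = 126; total = C(24,5) = 42504.
P = 126/42504 = 3/1012 ≈ 0.0030.

3/1012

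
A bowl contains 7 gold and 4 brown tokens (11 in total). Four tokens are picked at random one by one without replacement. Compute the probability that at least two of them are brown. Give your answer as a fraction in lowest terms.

31/66

Sum the hypergeometric tail for j = 2,…,4 brown tokens.
Favorable = C(4,2)·C(7,2) + C(4,3)·C(7,1) + C(4,4)·C(7,0) = 155; total = C(11,4) = 330.
P = 155/330 = 31/66 ≈ 0.4697.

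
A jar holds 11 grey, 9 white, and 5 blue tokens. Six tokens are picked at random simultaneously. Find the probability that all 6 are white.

Unordered draws without replacement: count favorable combinations over C(25,6).
Favorable = C(11,0) · C(9,6) · C(5,0) = 84; total = C(25,6) = 177100.
P = 84/177100 = 3/6325 ≈ 0.0005.

3/6325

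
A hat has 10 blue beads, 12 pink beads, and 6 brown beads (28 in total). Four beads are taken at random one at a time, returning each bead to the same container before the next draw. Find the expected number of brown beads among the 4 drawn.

6/7

By linearity of expectation, E[X] = Σ P(draw i is brown); each independent draw has P(brown) = 6/28.
E[X] = 4 · 6/28 = 6/7 ≈ 0.8571.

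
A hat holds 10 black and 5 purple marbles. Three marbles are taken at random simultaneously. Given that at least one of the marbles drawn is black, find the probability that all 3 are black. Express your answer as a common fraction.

24/89

P(all 3 black) = C(10,3)/C(15,3) = 24/91; P(at least one black) = 1 − C(5,3)/C(15,3) = 89/91.
Since 'all 3 black' ⊆ 'at least one black', P(all 3 | at least one) = 24/91 / 89/91 = 24/89 ≈ 0.2697.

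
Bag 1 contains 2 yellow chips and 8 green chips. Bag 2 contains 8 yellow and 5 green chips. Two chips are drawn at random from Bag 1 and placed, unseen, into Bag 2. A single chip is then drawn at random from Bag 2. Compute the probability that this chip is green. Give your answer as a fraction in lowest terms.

Condition on how many of the transferred chips are green (from Bag 1: 8 green of 10; then Bag 2 has 15 total).
  0 green: C(8,0)C(2,2)/C(10,2) = 1/45; then P = 5/15
  1 green: C(8,1)C(2,1)/C(10,2) = 16/45; then P = 6/15
  2 green: C(8,2)C(2,0)/C(10,2) = 28/45; then P = 7/15
P(green from Bag 2) = 11/25 ≈ 0.4400.

11/25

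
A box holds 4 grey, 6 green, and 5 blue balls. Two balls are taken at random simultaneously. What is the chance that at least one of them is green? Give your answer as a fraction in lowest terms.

Use the complement: P(at least one green) = 1 − P(no green).
P(none) = C(9,2)/C(15,2) = 36/105.
So P = 1 − 36/105 = 23/35 ≈ 0.6571.

23/35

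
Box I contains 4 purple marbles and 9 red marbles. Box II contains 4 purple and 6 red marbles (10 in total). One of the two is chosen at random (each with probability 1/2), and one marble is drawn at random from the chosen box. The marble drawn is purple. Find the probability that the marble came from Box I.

P(purple | Box I) = 4/13; P(purple | Box II) = 2/5.
P(purple) = 1/2·4/13 + 1/2·2/5 = 23/65.
By Bayes' rule, P(Box I | purple) = 2/13 / 23/65 = 10/23 ≈ 0.4348.

10/23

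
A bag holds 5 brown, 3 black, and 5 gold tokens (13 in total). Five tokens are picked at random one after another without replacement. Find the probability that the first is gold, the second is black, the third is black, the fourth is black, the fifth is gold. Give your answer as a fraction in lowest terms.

Multiply the conditional probability of each draw in order, without replacement, so each draw removes one from its color and from the total.
P = (5/13) · (3/12) · (2/11) · (1/10) · (4/9) = 1/1287 ≈ 0.0008.

1/1287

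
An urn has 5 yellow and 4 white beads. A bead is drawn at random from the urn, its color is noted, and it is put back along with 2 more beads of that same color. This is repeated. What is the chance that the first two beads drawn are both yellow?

35/99

After a yellow draw the urn holds 7 yellow out of 11.
P = (5/9)·(7/11) = 35/99 ≈ 0.3535.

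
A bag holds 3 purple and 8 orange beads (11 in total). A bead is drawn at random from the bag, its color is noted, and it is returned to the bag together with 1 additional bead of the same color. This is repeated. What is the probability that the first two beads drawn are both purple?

After a purple draw the bag holds 4 purple out of 12.
P = (3/11)·(4/12) = 1/11 ≈ 0.0909.

1/11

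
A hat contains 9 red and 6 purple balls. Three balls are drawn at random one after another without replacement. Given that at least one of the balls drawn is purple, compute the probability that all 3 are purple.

20/371

P(all 3 purple) = C(6,3)/C(15,3) = 4/91; P(at least one purple) = 1 − C(9,3)/C(15,3) = 53/65.
Since 'all 3 purple' ⊆ 'at least one purple', P(all 3 | at least one) = 4/91 / 53/65 = 20/371 ≈ 0.0539.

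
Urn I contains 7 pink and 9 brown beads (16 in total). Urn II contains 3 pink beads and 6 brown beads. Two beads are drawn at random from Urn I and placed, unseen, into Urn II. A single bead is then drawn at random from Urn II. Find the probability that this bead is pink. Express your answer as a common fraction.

Condition on how many of the transferred beads are pink (from Urn I: 7 pink of 16; then Urn II has 11 total).
  0 pink: C(7,0)C(9,2)/C(16,2) = 3/10; then P = 3/11
  1 pink: C(7,1)C(9,1)/C(16,2) = 21/40; then P = 4/11
  2 pink: C(7,2)C(9,0)/C(16,2) = 7/40; then P = 5/11
P(pink from Urn II) = 31/88 ≈ 0.3523.

31/88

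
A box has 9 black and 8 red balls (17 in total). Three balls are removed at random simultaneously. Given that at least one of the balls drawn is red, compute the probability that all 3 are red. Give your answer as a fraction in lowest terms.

P(all 3 red) = C(8,3)/C(17,3) = 7/85; P(at least one red) = 1 − C(9,3)/C(17,3) = 149/170.
Since 'all 3 red' ⊆ 'at least one red', P(all 3 | at least one) = 7/85 / 149/170 = 14/149 ≈ 0.0940.

14/149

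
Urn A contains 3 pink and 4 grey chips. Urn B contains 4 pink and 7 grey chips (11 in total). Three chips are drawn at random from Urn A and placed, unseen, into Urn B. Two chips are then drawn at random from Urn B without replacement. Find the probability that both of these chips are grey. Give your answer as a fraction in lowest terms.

237/637

Condition on how many of the transferred chips are grey (from Urn A: 4 grey of 7; then Urn B has 14 total).
  0 grey: C(4,0)C(3,3)/C(7,3) = 1/35; then P = C(7,2)/C(14,2) = 3/13
  1 grey: C(4,1)C(3,2)/C(7,3) = 12/35; then P = C(8,2)/C(14,2) = 4/13
  2 grey: C(4,2)C(3,1)/C(7,3) = 18/35; then P = C(9,2)/C(14,2) = 36/91
  3 grey: C(4,3)C(3,0)/C(7,3) = 4/35; then P = C(10,2)/C(14,2) = 45/91
P(both grey) = 237/637 ≈ 0.3721.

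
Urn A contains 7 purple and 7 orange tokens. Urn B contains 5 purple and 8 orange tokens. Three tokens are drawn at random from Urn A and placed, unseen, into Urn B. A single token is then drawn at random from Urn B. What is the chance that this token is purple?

13/32

Condition on how many of the transferred tokens are purple (from Urn A: 7 purple of 14; then Urn B has 16 total).
  0 purple: C(7,0)C(7,3)/C(14,3) = 5/52; then P = 5/16
  1 purple: C(7,1)C(7,2)/C(14,3) = 21/52; then P = 6/16
  2 purple: C(7,2)C(7,1)/C(14,3) = 21/52; then P = 7/16
  3 purple: C(7,3)C(7,0)/C(14,3) = 5/52; then P = 8/16
P(purple from Urn B) = 13/32 ≈ 0.4062.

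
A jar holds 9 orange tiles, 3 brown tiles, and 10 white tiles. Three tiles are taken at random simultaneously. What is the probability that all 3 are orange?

3/55

Unordered draws without replacement: count favorable combinations over C(22,3).
Favorable = C(9,3) · C(3,0) · C(10,0) = 84; total = C(22,3) = 1540.
P = 84/1540 = 3/55 ≈ 0.0545.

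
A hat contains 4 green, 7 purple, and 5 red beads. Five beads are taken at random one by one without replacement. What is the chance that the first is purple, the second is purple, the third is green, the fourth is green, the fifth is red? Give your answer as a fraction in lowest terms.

Multiply the conditional probability of each draw in order, without replacement, so each draw removes one from its color and from the total.
P = (7/16) · (6/15) · (4/14) · (3/13) · (5/12) = 1/208 ≈ 0.0048.

1/208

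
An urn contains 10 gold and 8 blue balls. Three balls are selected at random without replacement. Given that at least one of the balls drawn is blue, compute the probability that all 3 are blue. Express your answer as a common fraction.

7/87

P(all 3 blue) = C(8,3)/C(18,3) = 7/102; P(at least one blue) = 1 − C(10,3)/C(18,3) = 29/34.
Since 'all 3 blue' ⊆ 'at least one blue', P(all 3 | at least one) = 7/102 / 29/34 = 7/87 ≈ 0.0805.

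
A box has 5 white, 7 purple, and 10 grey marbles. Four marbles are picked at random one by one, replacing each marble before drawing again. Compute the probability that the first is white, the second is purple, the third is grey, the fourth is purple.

Multiply the conditional probability of each draw in order, with replacement (the composition resets each draw).
P = (5/22) · (7/22) · (10/22) · (7/22) = 1225/117128 ≈ 0.0105.

1225/117128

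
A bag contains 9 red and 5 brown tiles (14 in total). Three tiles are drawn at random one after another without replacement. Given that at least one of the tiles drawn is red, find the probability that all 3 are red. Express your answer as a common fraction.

P(all 3 red) = C(9,3)/C(14,3) = 3/13; P(at least one red) = 1 − C(5,3)/C(14,3) = 177/182.
Since 'all 3 red' ⊆ 'at least one red', P(all 3 | at least one) = 3/13 / 177/182 = 14/59 ≈ 0.2373.

14/59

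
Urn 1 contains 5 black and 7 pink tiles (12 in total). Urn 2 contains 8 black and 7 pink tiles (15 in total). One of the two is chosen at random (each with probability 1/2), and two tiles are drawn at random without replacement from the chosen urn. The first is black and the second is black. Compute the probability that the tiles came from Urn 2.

P(E | Urn 1) = 5/33; P(E | Urn 2) = 4/15.
P(E) = 1/2·5/33 + 1/2·4/15 = 23/110.
By Bayes' rule, P(Urn 2 | E) = 2/15 / 23/110 = 44/69 ≈ 0.6377.

44/69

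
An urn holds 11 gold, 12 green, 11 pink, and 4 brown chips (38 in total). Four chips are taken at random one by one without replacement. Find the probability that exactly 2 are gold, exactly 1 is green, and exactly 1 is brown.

Unordered draws without replacement: count favorable combinations over C(38,4).
Favorable = C(11,2) · C(12,1) · C(11,0) · C(4,1) = 2640; total = C(38,4) = 73815.
P = 2640/73815 = 176/4921 ≈ 0.0358.

176/4921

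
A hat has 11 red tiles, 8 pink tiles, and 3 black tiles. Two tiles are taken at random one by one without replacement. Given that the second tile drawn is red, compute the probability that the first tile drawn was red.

10/21

P(first=red and the second tile drawn is red) = (11/22)·(10/21) = 5/21.
P(the second tile drawn is red) = Σ over first color = 5/21 + 4/21 + 1/14 = 1/2.
By Bayes, P(first=red | the second tile drawn is red) = 5/21 / 1/2 = 10/21 ≈ 0.4762.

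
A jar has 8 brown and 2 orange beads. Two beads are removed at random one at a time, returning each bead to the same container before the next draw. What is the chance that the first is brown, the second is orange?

4/25

Multiply the conditional probability of each draw in order, with replacement (the composition resets each draw).
P = (8/10) · (2/10) = 4/25 ≈ 0.1600.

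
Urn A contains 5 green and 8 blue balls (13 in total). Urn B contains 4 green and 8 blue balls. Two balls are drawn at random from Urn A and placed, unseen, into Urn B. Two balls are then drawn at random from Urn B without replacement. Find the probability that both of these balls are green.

Condition on how many of the transferred balls are green (from Urn A: 5 green of 13; then Urn B has 14 total).
  0 green: C(5,0)C(8,2)/C(13,2) = 14/39; then P = C(4,2)/C(14,2) = 6/91
  1 green: C(5,1)C(8,1)/C(13,2) = 20/39; then P = C(5,2)/C(14,2) = 10/91
  2 green: C(5,2)C(8,0)/C(13,2) = 5/39; then P = C(6,2)/C(14,2) = 15/91
P(both green) = 359/3549 ≈ 0.1012.

359/3549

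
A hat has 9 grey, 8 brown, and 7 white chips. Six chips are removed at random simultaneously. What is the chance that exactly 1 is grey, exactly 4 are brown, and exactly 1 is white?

Unordered draws without replacement: count favorable combinations over C(24,6).
Favorable = C(9,1) · C(8,4) · C(7,1) = 4410; total = C(24,6) = 134596.
P = 4410/134596 = 315/9614 ≈ 0.0328.

315/9614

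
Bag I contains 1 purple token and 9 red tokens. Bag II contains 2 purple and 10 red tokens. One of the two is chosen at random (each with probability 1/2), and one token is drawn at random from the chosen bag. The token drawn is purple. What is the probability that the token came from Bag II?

P(purple | Bag I) = 1/10; P(purple | Bag II) = 1/6.
P(purple) = 1/2·1/10 + 1/2·1/6 = 2/15.
By Bayes' rule, P(Bag II | purple) = 1/12 / 2/15 = 5/8 ≈ 0.6250.

5/8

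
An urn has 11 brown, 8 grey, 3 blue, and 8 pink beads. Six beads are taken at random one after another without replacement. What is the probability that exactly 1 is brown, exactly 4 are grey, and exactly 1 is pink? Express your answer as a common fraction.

176/16965

Unordered draws without replacement: count favorable combinations over C(30,6).
Favorable = C(11,1) · C(8,4) · C(3,0) · C(8,1) = 6160; total = C(30,6) = 593775.
P = 6160/593775 = 176/16965 ≈ 0.0104.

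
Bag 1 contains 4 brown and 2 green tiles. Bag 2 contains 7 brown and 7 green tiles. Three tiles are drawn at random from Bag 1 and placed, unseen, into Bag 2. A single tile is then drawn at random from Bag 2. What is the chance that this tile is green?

Condition on how many of the transferred tiles are green (from Bag 1: 2 green of 6; then Bag 2 has 17 total).
  0 green: C(2,0)C(4,3)/C(6,3) = 1/5; then P = 7/17
  1 green: C(2,1)C(4,2)/C(6,3) = 3/5; then P = 8/17
  2 green: C(2,2)C(4,1)/C(6,3) = 1/5; then P = 9/17
P(green from Bag 2) = 8/17 ≈ 0.4706.

8/17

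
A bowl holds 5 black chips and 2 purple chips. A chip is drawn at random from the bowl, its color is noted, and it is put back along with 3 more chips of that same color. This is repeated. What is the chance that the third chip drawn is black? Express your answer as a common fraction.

Sum over the four possibilities for the first two draws (black/not-black each), tracking how the black count and total change by +3 per draw.
P(third is black) = 5/7 ≈ 0.7143. (In a Pólya urn every draw has the same marginal probability 5/7.)

5/7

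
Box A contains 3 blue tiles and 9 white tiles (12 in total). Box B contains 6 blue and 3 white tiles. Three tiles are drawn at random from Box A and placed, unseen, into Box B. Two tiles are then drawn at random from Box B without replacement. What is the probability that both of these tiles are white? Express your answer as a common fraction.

Condition on how many of the transferred tiles are white (from Box A: 9 white of 12; then Box B has 12 total).
  0 white: C(9,0)C(3,3)/C(12,3) = 1/220; then P = C(3,2)/C(12,2) = 1/22
  1 white: C(9,1)C(3,2)/C(12,3) = 27/220; then P = C(4,2)/C(12,2) = 1/11
  2 white: C(9,2)C(3,1)/C(12,3) = 27/55; then P = C(5,2)/C(12,2) = 5/33
  3 white: C(9,3)C(3,0)/C(12,3) = 21/55; then P = C(6,2)/C(12,2) = 5/22
P(both white) = 167/968 ≈ 0.1725.

167/968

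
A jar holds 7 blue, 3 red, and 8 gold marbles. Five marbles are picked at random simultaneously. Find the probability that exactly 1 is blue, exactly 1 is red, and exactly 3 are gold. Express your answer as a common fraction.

7/51

Unordered draws without replacement: count favorable combinations over C(18,5).
Favorable = C(7,1) · C(3,1) · C(8,3) = 1176; total = C(18,5) = 8568.
P = 1176/8568 = 7/51 ≈ 0.1373.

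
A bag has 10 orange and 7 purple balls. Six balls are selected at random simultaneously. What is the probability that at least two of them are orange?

Sum the hypergeometric tail for j = 2,…,6 orange balls.
Favorable = C(10,2)·C(7,4) + C(10,3)·C(7,3) + C(10,4)·C(7,2) + C(10,5)·C(7,1) + C(10,6)·C(7,0) = 12159; total = C(17,6) = 12376.
P = 12159/12376 = 1737/1768 ≈ 0.9825.

1737/1768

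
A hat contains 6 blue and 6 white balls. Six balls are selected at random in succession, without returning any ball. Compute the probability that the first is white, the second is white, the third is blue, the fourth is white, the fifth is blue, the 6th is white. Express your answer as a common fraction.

5/308

Multiply the conditional probability of each draw in order, without replacement, so each draw removes one from its color and from the total.
P = (6/12) · (5/11) · (6/10) · (4/9) · (5/8) · (3/7) = 5/308 ≈ 0.0162.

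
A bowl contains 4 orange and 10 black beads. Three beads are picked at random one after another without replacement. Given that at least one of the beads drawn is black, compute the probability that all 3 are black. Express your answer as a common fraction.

P(all 3 black) = C(10,3)/C(14,3) = 30/91; P(at least one black) = 1 − C(4,3)/C(14,3) = 90/91.
Since 'all 3 black' ⊆ 'at least one black', P(all 3 | at least one) = 30/91 / 90/91 = 1/3 ≈ 0.3333.

1/3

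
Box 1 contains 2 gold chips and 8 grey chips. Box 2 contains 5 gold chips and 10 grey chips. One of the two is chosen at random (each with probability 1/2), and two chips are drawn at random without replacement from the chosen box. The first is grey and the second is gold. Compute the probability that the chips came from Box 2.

75/131

P(E | Box 1) = 8/45; P(E | Box 2) = 5/21.
P(E) = 1/2·8/45 + 1/2·5/21 = 131/630.
By Bayes' rule, P(Box 2 | E) = 5/42 / 131/630 = 75/131 ≈ 0.5725.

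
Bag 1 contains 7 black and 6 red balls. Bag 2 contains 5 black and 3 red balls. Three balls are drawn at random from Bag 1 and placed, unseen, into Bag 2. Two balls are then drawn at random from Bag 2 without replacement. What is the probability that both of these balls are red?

201/1430

Condition on how many of the transferred balls are red (from Bag 1: 6 red of 13; then Bag 2 has 11 total).
  0 red: C(6,0)C(7,3)/C(13,3) = 35/286; then P = C(3,2)/C(11,2) = 3/55
  1 red: C(6,1)C(7,2)/C(13,3) = 63/143; then P = C(4,2)/C(11,2) = 6/55
  2 red: C(6,2)C(7,1)/C(13,3) = 105/286; then P = C(5,2)/C(11,2) = 2/11
  3 red: C(6,3)C(7,0)/C(13,3) = 10/143; then P = C(6,2)/C(11,2) = 3/11
P(both red) = 201/1430 ≈ 0.1406.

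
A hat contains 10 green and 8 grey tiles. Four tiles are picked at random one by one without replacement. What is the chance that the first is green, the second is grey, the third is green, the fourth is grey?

Multiply the conditional probability of each draw in order, without replacement, so each draw removes one from its color and from the total.
P = (10/18) · (8/17) · (9/16) · (7/15) = 7/102 ≈ 0.0686.

7/102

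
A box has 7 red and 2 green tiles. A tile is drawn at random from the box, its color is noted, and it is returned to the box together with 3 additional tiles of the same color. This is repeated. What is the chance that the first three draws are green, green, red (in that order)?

Track the composition after each reinforcement of +3.
P = (2/9) · (5/12) · (7/15) = 7/162 ≈ 0.0432.

7/162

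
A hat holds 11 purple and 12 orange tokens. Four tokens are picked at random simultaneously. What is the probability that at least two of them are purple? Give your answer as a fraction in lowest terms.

Sum the hypergeometric tail for j = 2,…,4 purple tokens.
Favorable = C(11,2)·C(12,2) + C(11,3)·C(12,1) + C(11,4)·C(12,0) = 5940; total = C(23,4) = 8855.
P = 5940/8855 = 108/161 ≈ 0.6708.

108/161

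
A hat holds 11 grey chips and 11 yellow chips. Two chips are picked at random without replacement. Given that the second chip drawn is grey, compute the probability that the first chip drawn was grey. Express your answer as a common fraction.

10/21

P(first=grey and the second chip drawn is grey) = (11/22)·(10/21) = 5/21.
P(the second chip drawn is grey) = Σ over first color = 5/21 + 11/42 = 1/2.
By Bayes, P(first=grey | the second chip drawn is grey) = 5/21 / 1/2 = 10/21 ≈ 0.4762.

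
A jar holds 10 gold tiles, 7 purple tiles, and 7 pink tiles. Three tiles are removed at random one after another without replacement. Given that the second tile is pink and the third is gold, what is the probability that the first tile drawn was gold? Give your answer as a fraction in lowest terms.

P(first=gold and the second tile is pink and the third is gold) = (10/24)·(7/23)·(9/22) = 105/2024.
P(E) = Σ over first color = 105/2024 + 245/6072 + 35/1012 = 35/276.
By Bayes, P(first=gold | E) = 105/2024 / 35/276 = 9/22 ≈ 0.4091.

9/22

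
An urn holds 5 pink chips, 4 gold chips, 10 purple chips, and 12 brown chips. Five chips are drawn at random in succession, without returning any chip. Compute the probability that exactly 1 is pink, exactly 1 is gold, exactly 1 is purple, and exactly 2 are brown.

4400/56637

Unordered draws without replacement: count favorable combinations over C(31,5).
Favorable = C(5,1) · C(4,1) · C(10,1) · C(12,2) = 13200; total = C(31,5) = 169911.
P = 13200/169911 = 4400/56637 ≈ 0.0777.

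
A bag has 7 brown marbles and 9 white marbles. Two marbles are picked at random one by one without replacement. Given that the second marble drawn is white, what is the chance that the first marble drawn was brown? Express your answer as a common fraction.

7/15

P(first=brown and the second marble drawn is white) = (7/16)·(9/15) = 21/80.
P(the second marble drawn is white) = Σ over first color = 21/80 + 3/10 = 9/16.
By Bayes, P(first=brown | the second marble drawn is white) = 21/80 / 9/16 = 7/15 ≈ 0.4667.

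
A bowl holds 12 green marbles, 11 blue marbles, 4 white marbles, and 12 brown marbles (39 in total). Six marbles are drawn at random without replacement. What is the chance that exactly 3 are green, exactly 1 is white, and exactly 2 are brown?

19360/1087541

Unordered draws without replacement: count favorable combinations over C(39,6).
Favorable = C(12,3) · C(11,0) · C(4,1) · C(12,2) = 58080; total = C(39,6) = 3262623.
P = 58080/3262623 = 19360/1087541 ≈ 0.0178.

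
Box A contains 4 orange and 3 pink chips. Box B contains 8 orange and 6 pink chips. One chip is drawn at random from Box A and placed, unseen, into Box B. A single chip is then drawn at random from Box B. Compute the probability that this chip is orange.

Condition on how many of the transferred chips are orange (from Box A: 4 orange of 7; then Box B has 15 total).
  0 orange: C(4,0)C(3,1)/C(7,1) = 3/7; then P = 8/15
  1 orange: C(4,1)C(3,0)/C(7,1) = 4/7; then P = 9/15
P(orange from Box B) = 4/7 ≈ 0.5714.

4/7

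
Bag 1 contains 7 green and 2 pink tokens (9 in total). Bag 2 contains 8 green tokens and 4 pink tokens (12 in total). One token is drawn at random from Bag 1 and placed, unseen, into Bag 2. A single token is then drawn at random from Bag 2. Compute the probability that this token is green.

Condition on how many of the transferred tokens are green (from Bag 1: 7 green of 9; then Bag 2 has 13 total).
  0 green: C(7,0)C(2,1)/C(9,1) = 2/9; then P = 8/13
  1 green: C(7,1)C(2,0)/C(9,1) = 7/9; then P = 9/13
P(green from Bag 2) = 79/117 ≈ 0.6752.

79/117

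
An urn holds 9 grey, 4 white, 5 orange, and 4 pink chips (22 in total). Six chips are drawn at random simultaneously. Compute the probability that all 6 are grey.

4/3553

Unordered draws without replacement: count favorable combinations over C(22,6).
Favorable = C(9,6) · C(4,0) · C(5,0) · C(4,0) = 84; total = C(22,6) = 74613.
P = 84/74613 = 4/3553 ≈ 0.0011.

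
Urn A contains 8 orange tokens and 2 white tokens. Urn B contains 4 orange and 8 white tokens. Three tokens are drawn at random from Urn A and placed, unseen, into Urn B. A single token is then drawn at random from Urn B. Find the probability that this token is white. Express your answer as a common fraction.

Condition on how many of the transferred tokens are white (from Urn A: 2 white of 10; then Urn B has 15 total).
  0 white: C(2,0)C(8,3)/C(10,3) = 7/15; then P = 8/15
  1 white: C(2,1)C(8,2)/C(10,3) = 7/15; then P = 9/15
  2 white: C(2,2)C(8,1)/C(10,3) = 1/15; then P = 10/15
P(white from Urn B) = 43/75 ≈ 0.5733.

43/75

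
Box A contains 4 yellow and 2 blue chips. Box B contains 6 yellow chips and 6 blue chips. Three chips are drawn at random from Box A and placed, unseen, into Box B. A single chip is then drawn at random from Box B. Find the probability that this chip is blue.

Condition on how many of the transferred chips are blue (from Box A: 2 blue of 6; then Box B has 15 total).
  0 blue: C(2,0)C(4,3)/C(6,3) = 1/5; then P = 6/15
  1 blue: C(2,1)C(4,2)/C(6,3) = 3/5; then P = 7/15
  2 blue: C(2,2)C(4,1)/C(6,3) = 1/5; then P = 8/15
P(blue from Box B) = 7/15 ≈ 0.4667.

7/15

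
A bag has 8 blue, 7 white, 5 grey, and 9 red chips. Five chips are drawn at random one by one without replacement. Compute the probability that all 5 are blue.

Unordered draws without replacement: count favorable combinations over C(29,5).
Favorable = C(8,5) · C(7,0) · C(5,0) · C(9,0) = 56; total = C(29,5) = 118755.
P = 56/118755 = 8/16965 ≈ 0.0005.

8/16965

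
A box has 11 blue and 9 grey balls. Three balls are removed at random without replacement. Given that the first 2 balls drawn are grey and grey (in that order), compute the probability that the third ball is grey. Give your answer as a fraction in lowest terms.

After removing 2 grey, the box has 7 grey out of 18 remaining.
P(third is grey | given) = 7/18 ≈ 0.3889.

7/18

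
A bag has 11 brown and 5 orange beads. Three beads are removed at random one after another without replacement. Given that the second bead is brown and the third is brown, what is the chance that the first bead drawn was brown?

P(first=brown and the second bead is brown and the third is brown) = (11/16)·(10/15)·(9/14) = 33/112.
P(E) = Σ over first color = 33/112 + 55/336 = 11/24.
By Bayes, P(first=brown | E) = 33/112 / 11/24 = 9/14 ≈ 0.6429.

9/14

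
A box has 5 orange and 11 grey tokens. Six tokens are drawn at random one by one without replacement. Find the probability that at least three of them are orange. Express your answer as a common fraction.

22/91

Sum the hypergeometric tail for j = 3,…,5 orange tokens.
Favorable = C(5,3)·C(11,3) + C(5,4)·C(11,2) + C(5,5)·C(11,1) = 1936; total = C(16,6) = 8008.
P = 1936/8008 = 22/91 ≈ 0.2418.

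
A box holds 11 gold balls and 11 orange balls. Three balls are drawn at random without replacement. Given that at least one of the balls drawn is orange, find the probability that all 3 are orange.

3/25

P(all 3 orange) = C(11,3)/C(22,3) = 3/28; P(at least one orange) = 1 − C(11,3)/C(22,3) = 25/28.
Since 'all 3 orange' ⊆ 'at least one orange', P(all 3 | at least one) = 3/28 / 25/28 = 3/25 ≈ 0.1200.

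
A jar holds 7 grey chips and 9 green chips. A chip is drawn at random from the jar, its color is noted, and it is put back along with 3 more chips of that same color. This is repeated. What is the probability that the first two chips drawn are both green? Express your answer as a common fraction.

27/76

After a green draw the jar holds 12 green out of 19.
P = (9/16)·(12/19) = 27/76 ≈ 0.3553.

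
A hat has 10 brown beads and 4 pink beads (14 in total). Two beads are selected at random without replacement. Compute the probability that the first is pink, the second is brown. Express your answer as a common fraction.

Multiply the conditional probability of each draw in order, without replacement, so each draw removes one from its color and from the total.
P = (4/14) · (10/13) = 20/91 ≈ 0.2198.

20/91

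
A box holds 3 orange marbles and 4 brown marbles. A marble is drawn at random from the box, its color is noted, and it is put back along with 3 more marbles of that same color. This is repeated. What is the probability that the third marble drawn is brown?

4/7

Sum over the four possibilities for the first two draws (brown/not-brown each), tracking how the brown count and total change by +3 per draw.
P(third is brown) = 4/7 ≈ 0.5714. (In a Pólya urn every draw has the same marginal probability 4/7.)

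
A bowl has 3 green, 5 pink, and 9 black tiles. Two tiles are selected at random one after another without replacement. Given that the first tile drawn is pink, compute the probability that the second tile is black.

9/16

After removing 1 pink, the bowl has 9 black out of 16 remaining.
P(second is black | given) = 9/16 ≈ 0.5625.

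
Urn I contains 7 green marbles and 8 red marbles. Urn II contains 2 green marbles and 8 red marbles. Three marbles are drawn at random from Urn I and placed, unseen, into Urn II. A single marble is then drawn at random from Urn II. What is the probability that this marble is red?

48/65

Condition on how many of the transferred marbles are red (from Urn I: 8 red of 15; then Urn II has 13 total).
  0 red: C(8,0)C(7,3)/C(15,3) = 1/13; then P = 8/13
  1 red: C(8,1)C(7,2)/C(15,3) = 24/65; then P = 9/13
  2 red: C(8,2)C(7,1)/C(15,3) = 28/65; then P = 10/13
  3 red: C(8,3)C(7,0)/C(15,3) = 8/65; then P = 11/13
P(red from Urn II) = 48/65 ≈ 0.7385.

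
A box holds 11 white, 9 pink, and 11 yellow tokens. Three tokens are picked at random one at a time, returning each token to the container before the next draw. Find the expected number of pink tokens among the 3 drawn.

By linearity of expectation, E[X] = Σ P(draw i is pink); each independent draw has P(pink) = 9/31.
E[X] = 3 · 9/31 = 27/31 ≈ 0.8710.

27/31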